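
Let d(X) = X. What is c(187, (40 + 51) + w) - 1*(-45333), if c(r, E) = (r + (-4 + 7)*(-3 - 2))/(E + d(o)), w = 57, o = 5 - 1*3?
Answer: 3400061/75 ≈ 45334.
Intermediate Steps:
o = 2 (o = 5 - 3 = 2)
c(r, E) = (-15 + r)/(2 + E) (c(r, E) = (r + (-4 + 7)*(-3 - 2))/(E + 2) = (r + 3*(-5))/(2 + E) = (r - 15)/(2 + E) = (-15 + r)/(2 + E))
c(187, (40 + 51) + w) - 1*(-45333) = (-15 + 187)/(2 + ((40 + 51) + 57)) - 1*(-45333) = 172/(2 + (91 + 57)) + 45333 = 172/(2 + 148) + 45333 = 172/150 + 45333 = (1/150)*172 + 45333 = 86/75 + 45333 = 3400061/75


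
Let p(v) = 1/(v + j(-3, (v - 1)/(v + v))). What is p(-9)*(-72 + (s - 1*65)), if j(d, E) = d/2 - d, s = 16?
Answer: 242/15 ≈ 16.133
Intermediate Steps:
j(d, E) = -d/2 (j(d, E) = d*(½) - d = d/2 - d = -d/2)
p(v) = 1/(3/2 + v) (p(v) = 1/(v - ½*(-3)) = 1/(v + 3/2) = 1/(3/2 + v))
p(-9)*(-72 + (s - 1*65)) = (2/(3 + 2*(-9)))*(-72 + (16 - 1*65)) = (2/(3 - 18))*(-72 + (16 - 65)) = (2/(-15))*(-72 - 49) = (2*(-1/15))*(-121) = -2/15*(-121) = 242/15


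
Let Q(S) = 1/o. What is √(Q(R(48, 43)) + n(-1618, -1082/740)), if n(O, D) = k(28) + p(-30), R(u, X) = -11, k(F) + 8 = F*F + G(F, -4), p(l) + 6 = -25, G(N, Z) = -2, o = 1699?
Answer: 3*√238305138/1699 ≈ 27.258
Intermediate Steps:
p(l) = -31 (p(l) = -6 - 25 = -31)
k(F) = -10 + F² (k(F) = -8 + (F*F - 2) = -8 + (F² - 2) = -8 + (-2 + F²) = -10 + F²)
n(O, D) = 743 (n(O, D) = (-10 + 28²) - 31 = (-10 + 784) - 31 = 774 - 31 = 743)
Q(S) = 1/1699
√(Q(R(48, 43)) + n(-1618, -1082/740)) = √(1/1699 + 743) = √(1262358/1699) = 3*√238305138/1699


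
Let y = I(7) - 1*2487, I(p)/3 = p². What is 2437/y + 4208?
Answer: 9844283/2340 ≈ 4207.0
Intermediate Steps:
I(p) = 3*p²
y = -2340 (y = 3*7² - 1*2487 = 3*49 - 2487 = 147 - 2487 = -2340)
2437/y + 4208 = 2437/(-2340) + 4208 = 2437*(-1/2340) + 4208 = -2437/2340 + 4208 = 9844283/2340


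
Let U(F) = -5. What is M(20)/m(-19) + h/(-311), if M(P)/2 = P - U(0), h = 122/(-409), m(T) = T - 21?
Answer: -635507/508796 ≈ -1.2490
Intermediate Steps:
m(T) = -21 + T
h = -122/409 (h = 122*(-1/409) = -122/409 ≈ -0.29829)
M(P) = 10 + 2*P (M(P) = 2*(P - 1*(-5)) = 2*(P + 5) = 2*(5 + P) = 10 + 2*P)
M(20)/m(-19) + h/(-311) = (10 + 2*20)/(-21 - 19) - 122/409/(-311) = (10 + 40)/(-40) - 122/409*(-1/311) = 50*(-1/40) + 122/127199 = -5/4 + 122/127199 = -635507/508796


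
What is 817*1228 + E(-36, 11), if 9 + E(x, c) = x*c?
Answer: 1002871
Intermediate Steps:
E(x, c) = -9 + c*x (E(x, c) = -9 + x*c = -9 + c*x)
817*1228 + E(-36, 11) = 817*1228 + (-9 + 11*(-36)) = 1003276 + (-9 - 396) = 1003276 - 405 = 1002871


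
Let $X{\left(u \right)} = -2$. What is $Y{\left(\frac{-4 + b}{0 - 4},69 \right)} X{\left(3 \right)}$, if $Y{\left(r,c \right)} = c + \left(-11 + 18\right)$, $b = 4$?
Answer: $-152$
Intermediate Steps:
$Y{\left(r,c \right)} = 7 + c$ ($Y{\left(r,c \right)} = c + 7 = 7 + c$)
$Y{\left(\frac{-4 + b}{0 - 4},69 \right)} X{\left(3 \right)} = \left(7 + 69\right) \left(-2\right) = 76 \left(-2\right) = -152$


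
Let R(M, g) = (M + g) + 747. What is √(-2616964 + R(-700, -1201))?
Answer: 3*I*√290902 ≈ 1618.1*I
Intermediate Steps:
R(M, g) = 747 + M + g
√(-2616964 + R(-700, -1201)) = √(-2616964 + (747 - 700 - 1201)) = √(-2616964 - 1154) = √(-2618118) = 3*I*√290902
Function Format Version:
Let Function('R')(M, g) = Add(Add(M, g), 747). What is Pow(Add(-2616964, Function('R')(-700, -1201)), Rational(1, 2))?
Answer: Mul(3, I, Pow(290902, Rational(1, 2))) ≈ Mul(1618.1, I)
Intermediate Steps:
Function('R')(M, g) = Add(747, M, g)
Pow(Add(-2616964, Function('R')(-700, -1201)), Rational(1, 2)) = Pow(Add(-2616964, Add(747, -700, -1201)), Rational(1, 2)) = Pow(Add(-2616964, -1154), Rational(1, 2)) = Pow(-2618118, Rational(1, 2)) = Mul(3, I, Pow(290902, Rational(1, 2)))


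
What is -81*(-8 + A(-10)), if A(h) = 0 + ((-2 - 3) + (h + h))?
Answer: 2673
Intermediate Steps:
A(h) = -5 + 2*h (A(h) = 0 + (-5 + 2*h) = -5 + 2*h)
-81*(-8 + A(-10)) = -81*(-8 + (-5 + 2*(-10))) = -81*(-8 + (-5 - 20)) = -81*(-8 - 25) = -81*(-33) = 2673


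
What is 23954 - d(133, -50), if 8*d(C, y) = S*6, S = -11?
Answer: 95849/4 ≈ 23962.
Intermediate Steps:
d(C, y) = -33/4 (d(C, y) = (-11*6)/8 = (1/8)*(-66) = -33/4)
23954 - d(133, -50) = 23954 - 1*(-33/4) = 23954 + 33/4 = 95849/4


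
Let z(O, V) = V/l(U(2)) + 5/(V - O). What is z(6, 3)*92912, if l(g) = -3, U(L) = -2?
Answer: -743296/3 ≈ -2.4777e+5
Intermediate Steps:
z(O, V) = 5/(V - O) - V/3 (z(O, V) = V/(-3) + 5/(V - O) = V*(-⅓) + 5/(V - O) = -V/3 + 5/(V - O) = 5/(V - O) - V/3)
z(6, 3)*92912 = ((-15 + 3² - 1*6*3)/(3*(6 - 1*3)))*92912 = ((-15 + 9 - 18)/(3*(6 - 3)))*92912 = ((⅓)*(-24)/3)*92912 = ((⅓)*(⅓)*(-24))*92912 = -8/3*92912 = -743296/3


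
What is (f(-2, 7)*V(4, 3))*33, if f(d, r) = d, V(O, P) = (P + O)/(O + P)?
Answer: -66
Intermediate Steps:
V(O, P) = 1 (V(O, P) = (O + P)/(O + P) = 1)
(f(-2, 7)*V(4, 3))*33 = -2*1*33 = -2*33 = -66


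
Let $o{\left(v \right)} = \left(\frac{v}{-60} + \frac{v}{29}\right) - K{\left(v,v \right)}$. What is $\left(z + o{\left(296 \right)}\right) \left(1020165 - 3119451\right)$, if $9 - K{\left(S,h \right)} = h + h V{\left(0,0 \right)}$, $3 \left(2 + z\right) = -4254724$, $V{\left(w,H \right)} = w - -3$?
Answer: $\frac{431348993161422}{145} \approx 2.9748 \cdot 10^{12}$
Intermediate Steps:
$V{\left(w,H \right)} = 3 + w$ ($V{\left(w,H \right)} = w + 3 = 3 + w$)
$z = - \frac{4254730}{3}$ ($z = -2 + \frac{1}{3} \left(-4254724\right) = -2 - \frac{4254724}{3} = - \frac{4254730}{3} \approx -1.4182 \cdot 10^{6}$)
$K{\left(S,h \right)} = 9 - 4 h$ ($K{\left(S,h \right)} = 9 - \left(h + h \left(3 + 0\right)\right) = 9 - \left(h + h 3\right) = 9 - \left(h + 3 h\right) = 9 - 4 h$)
$o{\left(v \right)} = -9 + \frac{6991 v}{1740}$ ($o{\left(v \right)} = \left(\frac{v}{-60} + \frac{v}{29}\right) - \left(9 - 4 v\right) = \left(v \left(- \frac{1}{60}\right) + v \frac{1}{29}\right) + \left(-9 + 4 v\right) = \left(- \frac{v}{60} + \frac{v}{29}\right) + \left(-9 + 4 v\right) = \frac{31 v}{1740} + \left(-9 + 4 v\right) = -9 + \frac{6991 v}{1740}$)
$\left(z + o{\left(296 \right)}\right) \left(1020165 - 3119451\right) = \left(- \frac{4254730}{3} + \left(-9 + \frac{6991}{1740} \cdot 296\right)\right) \left(1020165 - 3119451\right) = \left(- \frac{4254730}{3} + \left(-9 + \frac{517334}{435}\right)\right) \left(-2099286\right) = \left(- \frac{4254730}{3} + \frac{513419}{435}\right) \left(-2099286\right) = \left(- \frac{616422431}{435}\right) \left(-2099286\right) = \frac{431348993161422}{145}$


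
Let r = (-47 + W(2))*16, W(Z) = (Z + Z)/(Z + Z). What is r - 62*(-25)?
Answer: 814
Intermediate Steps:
W(Z) = 1 (W(Z) = (2*Z)/((2*Z)) = (2*Z)*(1/(2*Z)) = 1)
r = -736 (r = (-47 + 1)*16 = -46*16 = -736)
r - 62*(-25) = -736 - 62*(-25) = -736 + 1550 = 814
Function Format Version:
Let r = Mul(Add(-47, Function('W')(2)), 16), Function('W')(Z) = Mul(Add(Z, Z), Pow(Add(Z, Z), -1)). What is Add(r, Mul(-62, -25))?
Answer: 814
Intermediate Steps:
Function('W')(Z) = 1 (Function('W')(Z) = Mul(Mul(2, Z), Pow(Mul(2, Z), -1)) = Mul(Mul(2, Z), Mul(Rational(1, 2), Pow(Z, -1))) = 1)
r = -736 (r = Mul(Add(-47, 1), 16) = Mul(-46, 16) = -736)
Add(r, Mul(-62, -25)) = Add(-736, Mul(-62, -25)) = Add(-736, 1550) = 814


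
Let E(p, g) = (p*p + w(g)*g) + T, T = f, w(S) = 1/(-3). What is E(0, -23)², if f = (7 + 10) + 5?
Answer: 7921/9 ≈ 880.11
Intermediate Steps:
w(S) = -⅓ (w(S) = 1*(-⅓) = -⅓)
f = 22 (f = 17 + 5 = 22)
T = 22
E(p, g) = 22 + p² - g/3 (E(p, g) = (p*p - g/3) + 22 = (p² - g/3) + 22 = 22 + p² - g/3)
E(0, -23)² = (22 + 0² - ⅓*(-23))² = (22 + 0 + 23/3)² = (89/3)² = 7921/9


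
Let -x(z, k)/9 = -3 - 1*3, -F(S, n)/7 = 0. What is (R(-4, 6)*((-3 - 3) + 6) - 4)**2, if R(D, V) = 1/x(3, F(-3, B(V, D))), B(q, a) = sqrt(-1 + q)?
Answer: 16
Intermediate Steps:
F(S, n) = 0 (F(S, n) = -7*0 = 0)
x(z, k) = 54 (x(z, k) = -9*(-3 - 1*3) = -9*(-3 - 3) = -9*(-6) = 54)
R(D, V) = 1/54
(R(-4, 6)*((-3 - 3) + 6) - 4)**2 = (((-3 - 3) + 6)/54 - 4)**2 = ((-6 + 6)/54 - 4)**2 = ((1/54)*0 - 4)**2 = (0 - 4)**2 = (-4)**2 = 16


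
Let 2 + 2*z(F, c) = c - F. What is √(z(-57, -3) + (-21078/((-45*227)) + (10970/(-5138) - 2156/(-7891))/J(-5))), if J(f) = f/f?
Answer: √13871122635380721596795/23008696165 ≈ 5.1188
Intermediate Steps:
z(F, c) = -1 + c/2 - F/2 (z(F, c) = -1 + (c - F)/2 = -1 + (c/2 - F/2) = -1 + c/2 - F/2)
J(f) = 1
√(z(-57, -3) + (-21078/((-45*227)) + (10970/(-5138) - 2156/(-7891))/J(-5))) = √((-1 + (½)*(-3) - ½*(-57)) + (-21078/((-45*227)) + (10970/(-5138) - 2156/(-7891))/1)) = √((-1 - 3/2 + 57/2) + (-21078/((-1*10215)) + (10970*(-1/5138) - 2156*(-1/7891))*1)) = √(26 + (-21078/(-10215) + (-5485/2569 + 2156/7891)*1)) = √(26 + (-21078*(-1/10215) - 37743371/20271979*1)) = √(26 + (2342/1135 - 37743371/20271979)) = √(26 + 4638248733/23008696165) = √(602864349023/23008696165) = √13871122635380721596795/23008696165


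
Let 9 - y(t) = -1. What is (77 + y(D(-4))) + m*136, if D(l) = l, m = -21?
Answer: -2769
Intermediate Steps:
y(t) = 10 (y(t) = 9 - 1*(-1) = 9 + 1 = 10)
(77 + y(D(-4))) + m*136 = (77 + 10) - 21*136 = 87 - 2856 = -2769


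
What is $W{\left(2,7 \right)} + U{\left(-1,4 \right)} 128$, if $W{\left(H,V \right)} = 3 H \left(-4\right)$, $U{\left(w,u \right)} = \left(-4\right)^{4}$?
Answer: $32744$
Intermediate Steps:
$U{\left(w,u \right)} = 256$
$W{\left(H,V \right)} = - 12 H$
$W{\left(2,7 \right)} + U{\left(-1,4 \right)} 128 = \left(-12\right) 2 + 256 \cdot 128 = -24 + 32768 = 32744$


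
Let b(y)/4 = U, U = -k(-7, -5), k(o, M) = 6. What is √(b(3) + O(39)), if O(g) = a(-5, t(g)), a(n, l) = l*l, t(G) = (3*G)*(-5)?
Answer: √342201 ≈ 584.98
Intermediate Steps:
t(G) = -15*G
a(n, l) = l²
O(g) = 225*g² (O(g) = (-15*g)² = 225*g²)
U = -6 (U = -1*6 = -6)
b(y) = -24 (b(y) = 4*(-6) = -24)
√(b(3) + O(39)) = √(-24 + 225*39²) = √(-24 + 225*1521) = √(-24 + 342225) = √342201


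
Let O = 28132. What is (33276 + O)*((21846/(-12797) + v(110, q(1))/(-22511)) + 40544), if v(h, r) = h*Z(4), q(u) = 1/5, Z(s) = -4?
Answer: 717193635758131776/288073267 ≈ 2.4896e+9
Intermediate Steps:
q(u) = ⅕
v(h, r) = -4*h (v(h, r) = h*(-4) = -4*h)
(33276 + O)*((21846/(-12797) + v(110, q(1))/(-22511)) + 40544) = (33276 + 28132)*((21846/(-12797) - 4*110/(-22511)) + 40544) = 61408*((21846*(-1/12797) - 440*(-1/22511)) + 40544) = 61408*((-21846/12797 + 440/22511) + 40544) = 61408*(-486144626/288073267 + 40544) = 61408*(11679156392622/288073267) = 717193635758131776/288073267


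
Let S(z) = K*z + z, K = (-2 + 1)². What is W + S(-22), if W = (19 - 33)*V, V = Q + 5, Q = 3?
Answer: -156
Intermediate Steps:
V = 8 (V = 3 + 5 = 8)
K = 1 (K = (-1)² = 1)
S(z) = 2*z (S(z) = 1*z + z = z + z = 2*z)
W = -112 (W = (19 - 33)*8 = -14*8 = -112)
W + S(-22) = -112 + 2*(-22) = -112 - 44 = -156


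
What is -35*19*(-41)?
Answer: 27265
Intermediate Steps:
-35*19*(-41) = -665*(-41) = 27265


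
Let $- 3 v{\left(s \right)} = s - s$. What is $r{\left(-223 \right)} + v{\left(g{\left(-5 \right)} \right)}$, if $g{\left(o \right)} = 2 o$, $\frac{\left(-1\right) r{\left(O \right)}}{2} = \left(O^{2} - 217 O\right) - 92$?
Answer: $-196056$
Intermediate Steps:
$r{\left(O \right)} = 184 - 2 O^{2} + 434 O$ ($r{\left(O \right)} = - 2 \left(\left(O^{2} - 217 O\right) - 92\right) = - 2 \left(-92 + O^{2} - 217 O\right) = 184 - 2 O^{2} + 434 O$)
$v{\left(s \right)} = 0$ ($v{\left(s \right)} = - \frac{s - s}{3} = \left(- \frac{1}{3}\right) 0 = 0$)
$r{\left(-223 \right)} + v{\left(g{\left(-5 \right)} \right)} = \left(184 - 2 \left(-223\right)^{2} + 434 \left(-223\right)\right) + 0 = \left(184 - 99458 - 96782\right) + 0 = -196056 + 0 = -196056$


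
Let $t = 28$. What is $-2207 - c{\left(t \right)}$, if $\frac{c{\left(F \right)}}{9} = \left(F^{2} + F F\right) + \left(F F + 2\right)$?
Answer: $-23393$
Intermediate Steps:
$c{\left(F \right)} = 18 + 27 F^{2}$ ($c{\left(F \right)} = 9 \left(\left(F^{2} + F F\right) + \left(F F + 2\right)\right) = 9 \left(\left(F^{2} + F^{2}\right) + \left(F^{2} + 2\right)\right) = 9 \left(2 F^{2} + \left(2 + F^{2}\right)\right) = 9 \left(2 + 3 F^{2}\right) = 18 + 27 F^{2}$)
$-2207 - c{\left(t \right)} = -2207 - \left(18 + 27 \cdot 28^{2}\right) = -2207 - \left(18 + 27 \cdot 784\right) = -2207 - \left(18 + 21168\right) = -2207 - 21186 = -23393$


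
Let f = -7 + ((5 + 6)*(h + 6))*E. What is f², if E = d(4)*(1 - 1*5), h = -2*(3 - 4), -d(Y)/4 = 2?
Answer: 7890481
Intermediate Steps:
d(Y) = -8 (d(Y) = -4*2 = -8)
h = 2 (h = -2*(-1) = 2)
E = 32 (E = -8*(1 - 1*5) = -8*(1 - 5) = -8*(-4) = 32)
f = 2809 (f = -7 + ((5 + 6)*(2 + 6))*32 = -7 + (11*8)*32 = -7 + 88*32 = -7 + 2816 = 2809)
f² = 2809² = 7890481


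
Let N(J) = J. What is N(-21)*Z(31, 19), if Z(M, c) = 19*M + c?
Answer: -12768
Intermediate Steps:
Z(M, c) = c + 19*M
N(-21)*Z(31, 19) = -21*(19 + 19*31) = -21*(19 + 589) = -21*608 = -12768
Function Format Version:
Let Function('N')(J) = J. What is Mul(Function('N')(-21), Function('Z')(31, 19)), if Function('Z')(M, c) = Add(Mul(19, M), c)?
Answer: -12768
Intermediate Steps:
Function('Z')(M, c) = Add(c, Mul(19, M))
Mul(Function('N')(-21), Function('Z')(31, 19)) = Mul(-21, Add(19, Mul(19, 31))) = Mul(-21, Add(19, 589)) = Mul(-21, 608) = -12768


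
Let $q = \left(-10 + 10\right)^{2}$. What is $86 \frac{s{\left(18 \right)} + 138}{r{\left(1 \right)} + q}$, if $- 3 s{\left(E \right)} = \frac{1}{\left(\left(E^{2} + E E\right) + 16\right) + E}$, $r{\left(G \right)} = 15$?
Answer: $\frac{12140921}{15345} \approx 791.2$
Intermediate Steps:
$q = 0$ ($q = 0^{2} = 0$)
$s{\left(E \right)} = - \frac{1}{3 \left(16 + E + 2 E^{2}\right)}$ ($s{\left(E \right)} = - \frac{1}{3 \left(\left(\left(E^{2} + E E\right) + 16\right) + E\right)} = - \frac{1}{3 \left(\left(\left(E^{2} + E^{2}\right) + 16\right) + E\right)} = - \frac{1}{3 \left(\left(2 E^{2} + 16\right) + E\right)} = - \frac{1}{3 \left(\left(16 + 2 E^{2}\right) + E\right)} = - \frac{1}{3 \left(16 + E + 2 E^{2}\right)}$)
$86 \frac{s{\left(18 \right)} + 138}{r{\left(1 \right)} + q} = 86 \frac{- \frac{1}{48 + 3 \cdot 18 + 6 \cdot 18^{2}} + 138}{15 + 0} = 86 \frac{- \frac{1}{48 + 54 + 6 \cdot 324} + 138}{15} = 86 \left(- \frac{1}{48 + 54 + 1944} + 138\right) \frac{1}{15} = 86 \left(- \frac{1}{2046} + 138\right) \frac{1}{15} = 86 \cdot \frac{282347}{2046} \cdot \frac{1}{15} = 86 \cdot \frac{282347}{30690} = \frac{12140921}{15345}$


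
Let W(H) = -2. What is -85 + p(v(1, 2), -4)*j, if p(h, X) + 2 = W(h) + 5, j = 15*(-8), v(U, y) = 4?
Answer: -205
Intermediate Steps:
j = -120
p(h, X) = 1 (p(h, X) = -2 + (-2 + 5) = -2 + 3 = 1)
-85 + p(v(1, 2), -4)*j = -85 + 1*(-120) = -85 - 120 = -205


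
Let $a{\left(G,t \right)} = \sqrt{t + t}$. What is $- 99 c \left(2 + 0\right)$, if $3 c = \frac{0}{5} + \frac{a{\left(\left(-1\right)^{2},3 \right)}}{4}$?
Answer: $- \frac{33 \sqrt{6}}{2} \approx -40.417$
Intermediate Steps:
$a{\left(G,t \right)} = \sqrt{2} \sqrt{t}$ ($a{\left(G,t \right)} = \sqrt{2 t} = \sqrt{2} \sqrt{t}$)
$c = \frac{\sqrt{6}}{12}$ ($c = \frac{\frac{0}{5} + \frac{\sqrt{2} \sqrt{3}}{4}}{3} = \frac{0 \cdot \frac{1}{5} + \sqrt{6} \cdot \frac{1}{4}}{3} = \frac{0 + \frac{\sqrt{6}}{4}}{3} = \frac{\frac{1}{4} \sqrt{6}}{3} = \frac{\sqrt{6}}{12} \approx 0.20412$)
$- 99 c \left(2 + 0\right) = - 99 \frac{\sqrt{6}}{12} \left(2 + 0\right) = - 99 \frac{\sqrt{6}}{12} \cdot 2 = - 99 \frac{\sqrt{6}}{6} = - \frac{33 \sqrt{6}}{2}$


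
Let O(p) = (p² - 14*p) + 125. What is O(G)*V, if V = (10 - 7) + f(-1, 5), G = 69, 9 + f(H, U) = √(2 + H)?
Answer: -19600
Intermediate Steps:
f(H, U) = -9 + √(2 + H)
O(p) = 125 + p² - 14*p
V = -5 (V = (10 - 7) + (-9 + √(2 - 1)) = 3 + (-9 + √1) = 3 + (-9 + 1) = 3 - 8 = -5)
O(G)*V = (125 + 69² - 14*69)*(-5) = (125 + 4761 - 966)*(-5) = 3920*(-5) = -19600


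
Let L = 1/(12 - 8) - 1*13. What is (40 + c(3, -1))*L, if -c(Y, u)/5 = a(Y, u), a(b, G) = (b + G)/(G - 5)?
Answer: -2125/4 ≈ -531.25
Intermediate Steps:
a(b, G) = (G + b)/(-5 + G)
c(Y, u) = -5*(Y + u)/(-5 + u) (c(Y, u) = -5*(u + Y)/(-5 + u) = -5*(Y + u)/(-5 + u))
L = -51/4 (L = 1/4 - 13 = -51/4 ≈ -12.750)
(40 + c(3, -1))*L = (40 + 5*(-1*3 - 1*(-1))/(-5 - 1))*(-51/4) = (40 + 5*(-3 + 1)/(-6))*(-51/4) = (40 + 5*(-1/6)*(-2))*(-51/4) = (40 + 5/3)*(-51/4) = (125/3)*(-51/4) = -2125/4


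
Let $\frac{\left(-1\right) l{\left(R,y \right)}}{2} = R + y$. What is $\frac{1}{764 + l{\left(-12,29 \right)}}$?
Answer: $\frac{1}{730} \approx 0.0013699$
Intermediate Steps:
$l{\left(R,y \right)} = - 2 R - 2 y$ ($l{\left(R,y \right)} = - 2 \left(R + y\right) = - 2 R - 2 y$)
$\frac{1}{764 + l{\left(-12,29 \right)}} = \frac{1}{764 - 34} = \frac{1}{730}$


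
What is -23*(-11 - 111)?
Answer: 2806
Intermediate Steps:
-23*(-11 - 111) = -23*(-122) = 2806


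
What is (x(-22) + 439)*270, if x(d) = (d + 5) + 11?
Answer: 116910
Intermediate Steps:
x(d) = 16 + d (x(d) = (5 + d) + 11 = 16 + d)
(x(-22) + 439)*270 = ((16 - 22) + 439)*270 = (-6 + 439)*270 = 433*270 = 116910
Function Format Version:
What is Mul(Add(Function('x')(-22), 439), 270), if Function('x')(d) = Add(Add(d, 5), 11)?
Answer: 116910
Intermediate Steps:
Function('x')(d) = Add(16, d) (Function('x')(d) = Add(Add(5, d), 11) = Add(16, d))
Mul(Add(Function('x')(-22), 439), 270) = Mul(Add(Add(16, -22), 439), 270) = Mul(Add(-6, 439), 270) = Mul(433, 270) = 116910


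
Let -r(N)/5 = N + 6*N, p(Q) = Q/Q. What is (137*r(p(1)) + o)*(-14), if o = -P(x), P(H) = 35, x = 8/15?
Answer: 67620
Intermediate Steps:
p(Q) = 1
r(N) = -35*N (r(N) = -5*(N + 6*N) = -35*N)
x = 8/15 (x = 8*(1/15) = 8/15 ≈ 0.53333)
o = -35 (o = -1*35 = -35)
(137*r(p(1)) + o)*(-14) = (137*(-35*1) - 35)*(-14) = (137*(-35) - 35)*(-14) = (-4795 - 35)*(-14) = -4830*(-14) = 67620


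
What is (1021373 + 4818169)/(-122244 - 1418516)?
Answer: -2919771/770380 ≈ -3.7900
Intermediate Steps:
(1021373 + 4818169)/(-122244 - 1418516) = 5839542/(-1540760) = 5839542*(-1/1540760) = -2919771/770380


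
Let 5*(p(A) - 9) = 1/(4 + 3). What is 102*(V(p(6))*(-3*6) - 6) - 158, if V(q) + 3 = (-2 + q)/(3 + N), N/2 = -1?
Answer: -285826/35 ≈ -8166.5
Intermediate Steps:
N = -2 (N = 2*(-1) = -2)
p(A) = 316/35 (p(A) = 9 + 1/(5*(4 + 3)) = 9 + (1/5)/7 = 9 + (1/5)*(1/7) = 9 + 1/35 = 316/35)
V(q) = -5 + q (V(q) = -3 + (-2 + q)/(3 - 2) = -3 + (-2 + q)/1 = -3 + (-2 + q)*1 = -3 + (-2 + q) = -5 + q)
102*(V(p(6))*(-3*6) - 6) - 158 = 102*((-5 + 316/35)*(-3*6) - 6) - 158 = 102*((141/35)*(-18) - 6) - 158 = 102*(-2538/35 - 6) - 158 = 102*(-2748/35) - 158 = -280296/35 - 158 = -285826/35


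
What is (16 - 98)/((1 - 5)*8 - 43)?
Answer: 82/75 ≈ 1.0933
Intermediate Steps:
(16 - 98)/((1 - 5)*8 - 43) = -82/(-4*8 - 43) = -82/(-32 - 43) = -82/(-75) = -82*(-1/75) = 82/75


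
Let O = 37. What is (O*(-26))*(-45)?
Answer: 43290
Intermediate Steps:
(O*(-26))*(-45) = (37*(-26))*(-45) = -962*(-45) = 43290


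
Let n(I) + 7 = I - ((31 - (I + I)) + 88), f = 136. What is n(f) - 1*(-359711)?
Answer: 359993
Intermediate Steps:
n(I) = -126 + 3*I (n(I) = -7 + (I - ((31 - (I + I)) + 88)) = -7 + (I - ((31 - 2*I) + 88)) = -7 + (I - (119 - 2*I)) = -7 + (I + (-119 + 2*I)) = -7 + (-119 + 3*I) = -126 + 3*I)
n(f) - 1*(-359711) = (-126 + 3*136) - 1*(-359711) = (-126 + 408) + 359711 = 282 + 359711 = 359993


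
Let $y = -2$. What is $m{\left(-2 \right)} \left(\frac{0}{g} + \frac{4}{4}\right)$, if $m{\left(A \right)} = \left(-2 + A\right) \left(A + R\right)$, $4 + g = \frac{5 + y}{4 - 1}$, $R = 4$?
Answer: $-8$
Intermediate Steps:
$g = -3$ ($g = -4 + \frac{5 - 2}{4 - 1} = -4 + \frac{3}{3} = -4 + 3 \cdot \frac{1}{3} = -4 + 1 = -3$)
$m{\left(A \right)} = \left(-2 + A\right) \left(4 + A\right)$ ($m{\left(A \right)} = \left(-2 + A\right) \left(A + 4\right) = \left(-2 + A\right) \left(4 + A\right)$)
$m{\left(-2 \right)} \left(\frac{0}{g} + \frac{4}{4}\right) = \left(-8 + \left(-2\right)^{2} + 2 \left(-2\right)\right) \left(\frac{0}{-3} + \frac{4}{4}\right) = \left(-8 + 4 - 4\right) \left(0 \left(- \frac{1}{3}\right) + 4 \cdot \frac{1}{4}\right) = - 8 \left(0 + 1\right) = \left(-8\right) 1 = -8$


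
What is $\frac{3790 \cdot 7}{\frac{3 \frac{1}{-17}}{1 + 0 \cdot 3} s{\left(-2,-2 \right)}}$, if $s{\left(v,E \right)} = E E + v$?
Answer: $- \frac{225505}{3} \approx -75168.0$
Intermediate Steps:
$s{\left(v,E \right)} = v + E^{2}$ ($s{\left(v,E \right)} = E^{2} + v = v + E^{2}$)
$\frac{3790 \cdot 7}{\frac{3 \frac{1}{-17}}{1 + 0 \cdot 3} s{\left(-2,-2 \right)}} = \frac{3790 \cdot 7}{\frac{3 \frac{1}{-17}}{1 + 0 \cdot 3} \left(-2 + \left(-2\right)^{2}\right)} = \frac{26530}{\frac{3 \left(- \frac{1}{17}\right)}{1 + 0} \left(-2 + 4\right)} = \frac{26530}{- \frac{3}{17 \cdot 1} \cdot 2} = \frac{26530}{\left(- \frac{3}{17}\right) 1 \cdot 2} = \frac{26530}{\left(- \frac{3}{17}\right) 2} = \frac{26530}{- \frac{6}{17}} = 26530 \left(- \frac{17}{6}\right) = - \frac{225505}{3}$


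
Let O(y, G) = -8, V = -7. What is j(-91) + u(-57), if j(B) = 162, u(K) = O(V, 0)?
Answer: 154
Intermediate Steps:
u(K) = -8
j(-91) + u(-57) = 162 - 8 = 154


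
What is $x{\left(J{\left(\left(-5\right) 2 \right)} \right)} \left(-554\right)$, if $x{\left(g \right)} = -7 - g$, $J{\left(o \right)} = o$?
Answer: $-1662$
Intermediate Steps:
$x{\left(J{\left(\left(-5\right) 2 \right)} \right)} \left(-554\right) = \left(-7 - \left(-5\right) 2\right) \left(-554\right) = \left(-7 - -10\right) \left(-554\right) = \left(-7 + 10\right) \left(-554\right) = 3 \left(-554\right) = -1662$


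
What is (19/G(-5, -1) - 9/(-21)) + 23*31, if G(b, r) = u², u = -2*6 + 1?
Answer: 604407/847 ≈ 713.59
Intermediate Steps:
u = -11 (u = -12 + 1 = -11)
G(b, r) = 121 (G(b, r) = (-11)² = 121)
(19/G(-5, -1) - 9/(-21)) + 23*31 = (19/121 - 9/(-21)) + 23*31 = (19*(1/121) - 9*(-1/21)) + 713 = (19/121 + 3/7) + 713 = 496/847 + 713 = 604407/847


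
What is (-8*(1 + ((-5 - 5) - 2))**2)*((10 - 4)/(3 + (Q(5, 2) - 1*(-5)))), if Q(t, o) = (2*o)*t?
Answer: -1452/7 ≈ -207.43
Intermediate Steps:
Q(t, o) = 2*o*t
(-8*(1 + ((-5 - 5) - 2))**2)*((10 - 4)/(3 + (Q(5, 2) - 1*(-5)))) = (-8*(1 + ((-5 - 5) - 2))**2)*((10 - 4)/(3 + (2*2*5 - 1*(-5)))) = (-8*(1 + (-10 - 2))**2)*(6/(3 + (20 + 5))) = (-8*(1 - 12)**2)*(6/(3 + 25)) = (-8*(-11)**2)*(6/28) = (-8*121)*(6*(1/28)) = -968*3/14 = -1452/7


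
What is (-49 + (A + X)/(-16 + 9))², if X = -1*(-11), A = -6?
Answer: 121104/49 ≈ 2471.5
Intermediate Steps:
X = 11
(-49 + (A + X)/(-16 + 9))² = (-49 + (-6 + 11)/(-16 + 9))² = (-49 + 5/(-7))² = (-49 + 5*(-⅐))² = (-49 - 5/7)² = (-348/7)² = 121104/49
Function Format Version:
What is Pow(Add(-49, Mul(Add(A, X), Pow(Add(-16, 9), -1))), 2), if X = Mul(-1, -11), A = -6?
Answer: Rational(121104, 49) ≈ 2471.5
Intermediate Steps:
X = 11
Pow(Add(-49, Mul(Add(A, X), Pow(Add(-16, 9), -1))), 2) = Pow(Add(-49, Mul(Add(-6, 11), Pow(Add(-16, 9), -1))), 2) = Pow(Add(-49, Mul(5, Pow(-7, -1))), 2) = Pow(Add(-49, Mul(5, Rational(-1, 7))), 2) = Pow(Add(-49, Rational(-5, 7)), 2) = Pow(Rational(-348, 7), 2) = Rational(121104, 49)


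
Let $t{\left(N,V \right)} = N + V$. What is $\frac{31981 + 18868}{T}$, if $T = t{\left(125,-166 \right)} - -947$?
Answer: $\frac{50849}{906} \approx 56.125$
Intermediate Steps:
$T = 906$ ($T = \left(125 - 166\right) - -947 = -41 + 947 = 906$)
$\frac{31981 + 18868}{T} = \frac{31981 + 18868}{906} = 50849 \cdot \frac{1}{906} = \frac{50849}{906}$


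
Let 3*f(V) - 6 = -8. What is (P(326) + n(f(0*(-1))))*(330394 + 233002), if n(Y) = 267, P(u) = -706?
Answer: -247330844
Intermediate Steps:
f(V) = -⅔ (f(V) = 2 + (⅓)*(-8) = 2 - 8/3 = -⅔)
(P(326) + n(f(0*(-1))))*(330394 + 233002) = (-706 + 267)*(330394 + 233002) = -439*563396 = -247330844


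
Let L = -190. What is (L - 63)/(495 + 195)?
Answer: -11/30 ≈ -0.36667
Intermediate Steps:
(L - 63)/(495 + 195) = (-190 - 63)/(495 + 195) = -253/690 = -253*1/690 = -11/30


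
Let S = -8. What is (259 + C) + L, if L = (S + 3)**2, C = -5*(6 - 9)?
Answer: 299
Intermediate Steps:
C = 15 (C = -5*(-3) = 15)
L = 25 (L = (-8 + 3)**2 = (-5)**2 = 25)
(259 + C) + L = (259 + 15) + 25 = 274 + 25 = 299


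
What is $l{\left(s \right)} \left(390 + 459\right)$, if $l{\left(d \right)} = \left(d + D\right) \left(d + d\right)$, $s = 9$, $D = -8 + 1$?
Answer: $30564$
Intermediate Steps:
$D = -7$
$l{\left(d \right)} = 2 d \left(-7 + d\right)$ ($l{\left(d \right)} = \left(d - 7\right) \left(d + d\right) = \left(-7 + d\right) 2 d = 2 d \left(-7 + d\right)$)
$l{\left(s \right)} \left(390 + 459\right) = 2 \cdot 9 \left(-7 + 9\right) \left(390 + 459\right) = 2 \cdot 9 \cdot 2 \cdot 849 = 36 \cdot 849 = 30564$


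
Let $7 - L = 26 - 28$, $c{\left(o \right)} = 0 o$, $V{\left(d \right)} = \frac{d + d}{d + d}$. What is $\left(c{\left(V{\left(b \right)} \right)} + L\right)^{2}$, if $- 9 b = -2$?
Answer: $81$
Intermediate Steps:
$b = \frac{2}{9}$ ($b = \left(- \frac{1}{9}\right) \left(-2\right) = \frac{2}{9} \approx 0.22222$)
$V{\left(d \right)} = 1$ ($V{\left(d \right)} = \frac{2 d}{2 d} = 2 d \frac{1}{2 d} = 1$)
$c{\left(o \right)} = 0$
$L = 9$ ($L = 7 - \left(26 - 28\right) = 7 - -2 = 7 + 2 = 9$)
$\left(c{\left(V{\left(b \right)} \right)} + L\right)^{2} = \left(0 + 9\right)^{2} = 9^{2} = 81$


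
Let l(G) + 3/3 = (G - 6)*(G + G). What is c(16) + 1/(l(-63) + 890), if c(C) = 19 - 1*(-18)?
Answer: 354572/9583 ≈ 37.000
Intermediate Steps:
l(G) = -1 + 2*G*(-6 + G) (l(G) = -1 + (G - 6)*(G + G) = -1 + (-6 + G)*(2*G) = -1 + 2*G*(-6 + G))
c(C) = 37 (c(C) = 19 + 18 = 37)
c(16) + 1/(l(-63) + 890) = 37 + 1/((-1 - 12*(-63) + 2*(-63)**2) + 890) = 37 + 1/((-1 + 756 + 2*3969) + 890) = 37 + 1/((-1 + 756 + 7938) + 890) = 37 + 1/(8693 + 890) = 37 + 1/9583 = 354572/9583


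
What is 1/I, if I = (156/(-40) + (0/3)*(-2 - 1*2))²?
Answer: 100/1521 ≈ 0.065746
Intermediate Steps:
I = 1521/100 (I = (156*(-1/40) + (0*(⅓))*(-2 - 2))² = (-39/10 + 0*(-4))² = (-39/10 + 0)² = (-39/10)² = 1521/100 ≈ 15.210)
1/I = 1/(1521/100) = 100/1521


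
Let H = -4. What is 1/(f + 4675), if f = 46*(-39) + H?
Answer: 1/2877 ≈ 0.00034758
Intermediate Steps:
f = -1798 (f = 46*(-39) - 4 = -1794 - 4 = -1798)
1/(f + 4675) = 1/(-1798 + 4675) = 1/2877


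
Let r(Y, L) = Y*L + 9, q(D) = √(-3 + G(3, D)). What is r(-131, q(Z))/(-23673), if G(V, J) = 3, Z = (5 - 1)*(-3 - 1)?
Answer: -3/7891 ≈ -0.00038018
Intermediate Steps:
Z = -16 (Z = 4*(-4) = -16)
q(D) = 0 (q(D) = √(-3 + 3) = √0 = 0)
r(Y, L) = 9 + L*Y (r(Y, L) = L*Y + 9 = 9 + L*Y)
r(-131, q(Z))/(-23673) = (9 + 0*(-131))/(-23673) = (9 + 0)*(-1/23673) = 9*(-1/23673) = -3/7891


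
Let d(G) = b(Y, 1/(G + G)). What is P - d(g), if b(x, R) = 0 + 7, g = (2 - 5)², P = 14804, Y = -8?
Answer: 14797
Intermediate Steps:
g = 9 (g = (-3)² = 9)
b(x, R) = 7
d(G) = 7
P - d(g) = 14804 - 1*7 = 14804 - 7 = 14797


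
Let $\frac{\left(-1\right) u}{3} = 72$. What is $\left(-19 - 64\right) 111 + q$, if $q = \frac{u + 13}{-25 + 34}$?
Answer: $- \frac{83120}{9} \approx -9235.6$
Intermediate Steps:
$u = -216$ ($u = \left(-3\right) 72 = -216$)
$q = - \frac{203}{9}$ ($q = \frac{-216 + 13}{-25 + 34} = - \frac{203}{9} \approx -22.556$)
$\left(-19 - 64\right) 111 + q = \left(-19 - 64\right) 111 - \frac{203}{9} = \left(-83\right) 111 - \frac{203}{9} = -9213 - \frac{203}{9} = - \frac{83120}{9}$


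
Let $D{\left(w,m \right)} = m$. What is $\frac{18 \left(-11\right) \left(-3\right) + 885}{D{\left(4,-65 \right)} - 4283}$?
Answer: $- \frac{1479}{4348} \approx -0.34016$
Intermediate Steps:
$\frac{18 \left(-11\right) \left(-3\right) + 885}{D{\left(4,-65 \right)} - 4283} = \frac{18 \left(-11\right) \left(-3\right) + 885}{-65 - 4283} = \frac{\left(-198\right) \left(-3\right) + 885}{-4348} = \left(594 + 885\right) \left(- \frac{1}{4348}\right) = 1479 \left(- \frac{1}{4348}\right) = - \frac{1479}{4348}$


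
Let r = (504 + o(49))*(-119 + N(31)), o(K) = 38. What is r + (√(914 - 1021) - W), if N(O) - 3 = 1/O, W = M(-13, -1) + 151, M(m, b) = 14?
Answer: -1953605/31 + I*√107 ≈ -63020.0 + 10.344*I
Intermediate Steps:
W = 165 (W = 14 + 151 = 165)
N(O) = 3 + 1/O
r = -1948490/31 (r = (504 + 38)*(-119 + (3 + 1/31)) = 542*(-119 + (3 + 1/31)) = 542*(-119 + 94/31) = 542*(-3595/31) = -1948490/31 ≈ -62855.)
r + (√(914 - 1021) - W) = -1948490/31 + (√(914 - 1021) - 1*165) = -1948490/31 + (√(-107) - 165) = -1948490/31 + (I*√107 - 165) = -1948490/31 + (-165 + I*√107) = -1953605/31 + I*√107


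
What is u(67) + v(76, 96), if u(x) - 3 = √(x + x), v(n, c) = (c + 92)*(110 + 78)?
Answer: 35347 + √134 ≈ 35359.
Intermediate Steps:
v(n, c) = 17296 + 188*c (v(n, c) = (92 + c)*188 = 17296 + 188*c)
u(x) = 3 + √2*√x (u(x) = 3 + √(x + x) = 3 + √(2*x) = 3 + √2*√x)
u(67) + v(76, 96) = (3 + √2*√67) + (17296 + 188*96) = (3 + √134) + (17296 + 18048) = (3 + √134) + 35344 = 35347 + √134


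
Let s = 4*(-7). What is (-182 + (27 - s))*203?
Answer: -25781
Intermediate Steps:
s = -28
(-182 + (27 - s))*203 = (-182 + (27 - 1*(-28)))*203 = (-182 + (27 + 28))*203 = (-182 + 55)*203 = -127*203 = -25781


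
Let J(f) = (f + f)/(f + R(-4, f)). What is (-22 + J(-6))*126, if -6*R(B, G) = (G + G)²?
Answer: -13608/5 ≈ -2721.6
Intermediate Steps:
R(B, G) = -2*G²/3 (R(B, G) = -(G + G)²/6 = -4*G²/6 = -2*G²/3)
J(f) = 2*f/(f - 2*f²/3) (J(f) = (f + f)/(f - 2*f²/3) = (2*f)/(f - 2*f²/3) = 2*f/(f - 2*f²/3))
(-22 + J(-6))*126 = (-22 - 6/(-3 + 2*(-6)))*126 = (-22 - 6/(-3 - 12))*126 = (-22 - 6/(-15))*126 = (-22 - 6*(-1/15))*126 = (-22 + ⅖)*126 = -108/5*126 = -13608/5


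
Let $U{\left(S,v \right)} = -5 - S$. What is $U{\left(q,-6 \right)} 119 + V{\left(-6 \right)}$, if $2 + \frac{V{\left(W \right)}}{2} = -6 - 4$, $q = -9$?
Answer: $452$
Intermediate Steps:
$V{\left(W \right)} = -24$ ($V{\left(W \right)} = -4 + 2 \left(-6 - 4\right) = -4 + 2 \left(-10\right) = -4 - 20 = -24$)
$U{\left(q,-6 \right)} 119 + V{\left(-6 \right)} = \left(-5 - -9\right) 119 - 24 = \left(-5 + 9\right) 119 - 24 = 4 \cdot 119 - 24 = 476 - 24 = 452$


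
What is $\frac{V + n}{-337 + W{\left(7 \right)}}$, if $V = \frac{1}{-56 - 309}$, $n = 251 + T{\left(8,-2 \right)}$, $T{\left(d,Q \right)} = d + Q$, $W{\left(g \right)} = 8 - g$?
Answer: $- \frac{7817}{10220} \approx -0.76487$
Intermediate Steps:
$T{\left(d,Q \right)} = Q + d$
$n = 257$ ($n = 251 + \left(-2 + 8\right) = 251 + 6 = 257$)
$V = - \frac{1}{365}$ ($V = \frac{1}{-365} = - \frac{1}{365} \approx -0.0027397$)
$\frac{V + n}{-337 + W{\left(7 \right)}} = \frac{- \frac{1}{365} + 257}{-337 + \left(8 - 7\right)} = \frac{93804}{365 \left(-337 + \left(8 - 7\right)\right)} = \frac{93804}{365 \left(-337 + 1\right)} = \frac{93804}{365 \left(-336\right)} = \frac{93804}{365} \left(- \frac{1}{336}\right) = - \frac{7817}{10220}$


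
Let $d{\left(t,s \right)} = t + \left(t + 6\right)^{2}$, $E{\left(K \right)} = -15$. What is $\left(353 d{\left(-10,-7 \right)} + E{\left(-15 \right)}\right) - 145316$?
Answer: $-143213$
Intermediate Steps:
$d{\left(t,s \right)} = t + \left(6 + t\right)^{2}$
$\left(353 d{\left(-10,-7 \right)} + E{\left(-15 \right)}\right) - 145316 = \left(353 \left(-10 + \left(6 - 10\right)^{2}\right) - 15\right) - 145316 = \left(353 \left(-10 + \left(-4\right)^{2}\right) - 15\right) - 145316 = \left(353 \left(-10 + 16\right) - 15\right) - 145316 = \left(353 \cdot 6 - 15\right) - 145316 = \left(2118 - 15\right) - 145316 = 2103 - 145316 = -143213$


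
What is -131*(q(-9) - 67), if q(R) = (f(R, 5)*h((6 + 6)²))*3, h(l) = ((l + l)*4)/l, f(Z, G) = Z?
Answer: 37073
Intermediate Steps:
h(l) = 8 (h(l) = ((2*l)*4)/l = (8*l)/l = 8)
q(R) = 24*R (q(R) = (R*8)*3 = (8*R)*3 = 24*R)
-131*(q(-9) - 67) = -131*(24*(-9) - 67) = -131*(-216 - 67) = -131*(-283) = 37073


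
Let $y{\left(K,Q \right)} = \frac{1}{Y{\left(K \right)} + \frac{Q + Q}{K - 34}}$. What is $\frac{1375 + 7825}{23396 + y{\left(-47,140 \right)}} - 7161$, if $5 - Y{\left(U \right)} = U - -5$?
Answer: $- \frac{590877324053}{82517773} \approx -7160.6$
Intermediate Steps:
$Y{\left(U \right)} = - U$ ($Y{\left(U \right)} = 5 - \left(U - -5\right) = 5 - \left(U + 5\right) = 5 - \left(5 + U\right) = - U$)
$y{\left(K,Q \right)} = \frac{1}{- K + \frac{2 Q}{-34 + K}}$ ($y{\left(K,Q \right)} = \frac{1}{- K + \frac{Q + Q}{K - 34}} = \frac{1}{- K + \frac{2 Q}{-34 + K}}$)
$\frac{1375 + 7825}{23396 + y{\left(-47,140 \right)}} - 7161 = \frac{1375 + 7825}{23396 + \frac{-34 - 47}{- \left(-47\right)^{2} + 2 \cdot 140 + 34 \left(-47\right)}} - 7161 = \frac{9200}{23396 + \frac{1}{\left(-1\right) 2209 + 280 - 1598} \left(-81\right)} - 7161 = \frac{9200}{23396 + \frac{1}{-2209 + 280 - 1598} \left(-81\right)} - 7161 = \frac{9200}{23396 + \frac{1}{-3527} \left(-81\right)} - 7161 = \frac{9200}{23396 - - \frac{81}{3527}} - 7161 = \frac{9200}{23396 + \frac{81}{3527}} - 7161 = \frac{9200}{\frac{82517773}{3527}} - 7161 = 9200 \cdot \frac{3527}{82517773} - 7161 = \frac{32448400}{82517773} - 7161 = - \frac{590877324053}{82517773}$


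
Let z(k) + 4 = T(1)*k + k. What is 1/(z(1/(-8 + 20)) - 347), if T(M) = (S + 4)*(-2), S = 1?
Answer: -4/1407 ≈ -0.0028429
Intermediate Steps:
T(M) = -10 (T(M) = (1 + 4)*(-2) = 5*(-2) = -10)
z(k) = -4 - 9*k (z(k) = -4 + (-10*k + k) = -4 - 9*k)
1/(z(1/(-8 + 20)) - 347) = 1/((-4 - 9/(-8 + 20)) - 347) = 1/((-4 - 9/12) - 347) = 1/((-4 - 9*1/12) - 347) = 1/((-4 - ¾) - 347) = 1/(-19/4 - 347) = 1/(-1407/4) = -4/1407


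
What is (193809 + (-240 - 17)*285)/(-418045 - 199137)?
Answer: -60282/308591 ≈ -0.19535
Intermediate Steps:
(193809 + (-240 - 17)*285)/(-418045 - 199137) = (193809 - 257*285)/(-617182) = (193809 - 73245)*(-1/617182) = 120564*(-1/617182) = -60282/308591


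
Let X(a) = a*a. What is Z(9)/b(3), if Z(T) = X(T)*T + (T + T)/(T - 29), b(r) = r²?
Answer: 809/10 ≈ 80.900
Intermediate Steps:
X(a) = a²
Z(T) = T³ + 2*T/(-29 + T) (Z(T) = T²*T + (T + T)/(T - 29) = T³ + (2*T)/(-29 + T) = T³ + 2*T/(-29 + T))
Z(9)/b(3) = (9*(2 + 9³ - 29*9²)/(-29 + 9))/(3²) = (9*(2 + 729 - 29*81)/(-20))/9 = (9*(-1/20)*(2 + 729 - 2349))*(⅑) = (9*(-1/20)*(-1618))*(⅑) = (7281/10)*(⅑) = 809/10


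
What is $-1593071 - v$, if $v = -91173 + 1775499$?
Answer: $-3277397$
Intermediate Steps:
$v = 1684326$
$-1593071 - v = -1593071 - 1684326 = -3277397$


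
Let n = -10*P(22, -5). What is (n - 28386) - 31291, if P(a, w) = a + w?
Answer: -59847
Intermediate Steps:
n = -170 (n = -10*(22 - 5) = -10*17 = -170)
(n - 28386) - 31291 = (-170 - 28386) - 31291 = -28556 - 31291 = -59847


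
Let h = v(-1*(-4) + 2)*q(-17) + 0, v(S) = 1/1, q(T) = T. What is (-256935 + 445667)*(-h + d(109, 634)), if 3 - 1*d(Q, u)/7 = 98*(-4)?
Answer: 525052424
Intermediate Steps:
d(Q, u) = 2765 (d(Q, u) = 21 - 686*(-4) = 21 - 7*(-392) = 21 + 2744 = 2765)
v(S) = 1
h = -17 (h = 1*(-17) + 0 = -17 + 0 = -17)
(-256935 + 445667)*(-h + d(109, 634)) = (-256935 + 445667)*(-1*(-17) + 2765) = 188732*(17 + 2765) = 188732*2782 = 525052424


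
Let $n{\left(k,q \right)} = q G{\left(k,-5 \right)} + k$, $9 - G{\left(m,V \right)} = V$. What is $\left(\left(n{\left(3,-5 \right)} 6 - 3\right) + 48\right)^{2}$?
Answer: $127449$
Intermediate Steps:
$G{\left(m,V \right)} = 9 - V$
$n{\left(k,q \right)} = k + 14 q$ ($n{\left(k,q \right)} = q \left(9 - -5\right) + k = q \left(9 + 5\right) + k = q 14 + k = 14 q + k = k + 14 q$)
$\left(\left(n{\left(3,-5 \right)} 6 - 3\right) + 48\right)^{2} = \left(\left(\left(3 + 14 \left(-5\right)\right) 6 - 3\right) + 48\right)^{2} = \left(\left(\left(3 - 70\right) 6 - 3\right) + 48\right)^{2} = \left(\left(\left(-67\right) 6 - 3\right) + 48\right)^{2} = \left(\left(-402 - 3\right) + 48\right)^{2} = \left(-405 + 48\right)^{2} = \left(-357\right)^{2} = 127449$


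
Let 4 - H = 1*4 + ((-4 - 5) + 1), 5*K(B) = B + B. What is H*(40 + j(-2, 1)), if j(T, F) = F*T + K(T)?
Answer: 1488/5 ≈ 297.60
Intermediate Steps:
K(B) = 2*B/5 (K(B) = (B + B)/5 = (2*B)/5 = 2*B/5)
H = 8 (H = 4 - (1*4 + ((-4 - 5) + 1)) = 4 - (4 + (-9 + 1)) = 4 - (4 - 8) = 4 - 1*(-4) = 4 + 4 = 8)
j(T, F) = 2*T/5 + F*T (j(T, F) = F*T + 2*T/5 = 2*T/5 + F*T)
H*(40 + j(-2, 1)) = 8*(40 + (⅕)*(-2)*(2 + 5*1)) = 8*(40 + (⅕)*(-2)*(2 + 5)) = 8*(40 + (⅕)*(-2)*7) = 8*(40 - 14/5) = 8*(186/5) = 1488/5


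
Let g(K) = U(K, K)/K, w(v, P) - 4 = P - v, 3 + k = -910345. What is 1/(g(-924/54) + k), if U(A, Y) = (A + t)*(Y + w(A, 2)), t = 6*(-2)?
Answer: -77/70096010 ≈ -1.0985e-6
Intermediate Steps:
k = -910348 (k = -3 - 910345 = -910348)
t = -12
w(v, P) = 4 + P - v (w(v, P) = 4 + (P - v) = 4 + P - v)
U(A, Y) = (-12 + A)*(6 + Y - A) (U(A, Y) = (A - 12)*(Y + (4 + 2 - A)) = (-12 + A)*(Y + (6 - A)) = (-12 + A)*(6 + Y - A))
g(K) = (-72 + 6*K)/K (g(K) = (-72 - K**2 - 12*K + 18*K + K*K)/K = (-72 - K**2 - 12*K + 18*K + K**2)/K = (-72 + 6*K)/K)
1/(g(-924/54) + k) = 1/((6 - 72/((-924/54))) - 910348) = 1/((6 - 72/((-924*1/54))) - 910348) = 1/((6 - 72/(-154/9)) - 910348) = 1/((6 - 72*(-9/154)) - 910348) = 1/((6 + 324/77) - 910348) = 1/(786/77 - 910348) = 1/(-70096010/77) = -77/70096010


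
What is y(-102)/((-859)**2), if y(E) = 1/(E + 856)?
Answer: 1/556362274 ≈ 1.7974e-9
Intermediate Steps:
y(E) = 1/(856 + E)
y(-102)/((-859)**2) = 1/((856 - 102)*((-859)**2)) = 1/(754*737881) = (1/754)*(1/737881) = 1/556362274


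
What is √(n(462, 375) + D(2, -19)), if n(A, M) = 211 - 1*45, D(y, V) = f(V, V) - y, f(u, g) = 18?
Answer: √182 ≈ 13.491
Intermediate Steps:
D(y, V) = 18 - y
n(A, M) = 166 (n(A, M) = 211 - 45 = 166)
√(n(462, 375) + D(2, -19)) = √(166 + (18 - 1*2)) = √(166 + (18 - 2)) = √(166 + 16) = √182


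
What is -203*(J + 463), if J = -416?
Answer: -9541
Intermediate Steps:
-203*(J + 463) = -203*(-416 + 463) = -203*47 = -9541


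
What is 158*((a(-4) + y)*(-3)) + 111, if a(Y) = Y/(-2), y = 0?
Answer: -837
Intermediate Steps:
a(Y) = -Y/2 (a(Y) = Y*(-1/2) = -Y/2)
158*((a(-4) + y)*(-3)) + 111 = 158*((-1/2*(-4) + 0)*(-3)) + 111 = 158*((2 + 0)*(-3)) + 111 = 158*(2*(-3)) + 111 = 158*(-6) + 111 = -948 + 111 = -837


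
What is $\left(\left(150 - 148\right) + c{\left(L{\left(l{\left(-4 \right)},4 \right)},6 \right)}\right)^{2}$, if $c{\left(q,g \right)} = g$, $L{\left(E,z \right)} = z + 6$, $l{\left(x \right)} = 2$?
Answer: $64$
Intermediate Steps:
$L{\left(E,z \right)} = 6 + z$
$\left(\left(150 - 148\right) + c{\left(L{\left(l{\left(-4 \right)},4 \right)},6 \right)}\right)^{2} = \left(\left(150 - 148\right) + 6\right)^{2} = \left(2 + 6\right)^{2} = 8^{2} = 64$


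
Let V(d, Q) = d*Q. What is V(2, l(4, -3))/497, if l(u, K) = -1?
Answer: -2/497 ≈ -0.0040241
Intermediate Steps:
V(d, Q) = Q*d
V(2, l(4, -3))/497 = -1*2/497 = -2*1/497 = -2/497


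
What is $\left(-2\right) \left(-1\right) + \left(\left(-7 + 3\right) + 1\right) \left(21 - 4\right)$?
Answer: $-49$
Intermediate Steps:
$\left(-2\right) \left(-1\right) + \left(\left(-7 + 3\right) + 1\right) \left(21 - 4\right) = 2 + \left(-4 + 1\right) 17 = 2 - 51 = -49$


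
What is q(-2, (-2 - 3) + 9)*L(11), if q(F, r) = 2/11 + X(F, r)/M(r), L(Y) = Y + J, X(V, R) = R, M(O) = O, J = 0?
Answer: 13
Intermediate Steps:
L(Y) = Y (L(Y) = Y + 0 = Y)
q(F, r) = 13/11 (q(F, r) = 2/11 + r/r = 2*(1/11) + 1 = 2/11 + 1 = 13/11)
q(-2, (-2 - 3) + 9)*L(11) = (13/11)*11 = 13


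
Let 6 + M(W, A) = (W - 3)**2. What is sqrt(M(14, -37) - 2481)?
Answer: 13*I*sqrt(14) ≈ 48.642*I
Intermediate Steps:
M(W, A) = -6 + (-3 + W)**2 (M(W, A) = -6 + (W - 3)**2 = -6 + (-3 + W)**2)
sqrt(M(14, -37) - 2481) = sqrt((-6 + (-3 + 14)**2) - 2481) = sqrt((-6 + 11**2) - 2481) = sqrt((-6 + 121) - 2481) = sqrt(115 - 2481) = sqrt(-2366) = 13*I*sqrt(14)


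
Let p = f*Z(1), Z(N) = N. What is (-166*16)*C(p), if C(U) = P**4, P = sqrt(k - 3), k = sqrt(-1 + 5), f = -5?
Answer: -2656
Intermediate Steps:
k = 2 (k = sqrt(4) = 2)
p = -5 (p = -5*1 = -5)
P = I (P = sqrt(2 - 3) = sqrt(-1) = I ≈ 1.0*I)
C(U) = 1 (C(U) = I**4 = 1)
(-166*16)*C(p) = -166*16*1 = -2656*1 = -2656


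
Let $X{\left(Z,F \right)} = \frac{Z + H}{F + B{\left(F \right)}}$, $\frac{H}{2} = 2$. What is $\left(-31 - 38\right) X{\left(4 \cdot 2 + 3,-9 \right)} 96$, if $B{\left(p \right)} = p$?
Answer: $5520$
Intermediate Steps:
$H = 4$ ($H = 2 \cdot 2 = 4$)
$X{\left(Z,F \right)} = \frac{4 + Z}{2 F}$ ($X{\left(Z,F \right)} = \frac{Z + 4}{F + F} = \frac{4 + Z}{2 F}$)
$\left(-31 - 38\right) X{\left(4 \cdot 2 + 3,-9 \right)} 96 = \left(-31 - 38\right) \frac{4 + \left(4 \cdot 2 + 3\right)}{2 \left(-9\right)} 96 = \left(-31 - 38\right) \frac{1}{2} \left(- \frac{1}{9}\right) \left(4 + \left(8 + 3\right)\right) 96 = - 69 \cdot \frac{1}{2} \left(- \frac{1}{9}\right) \left(4 + 11\right) 96 = - 69 \cdot \frac{1}{2} \left(- \frac{1}{9}\right) 15 \cdot 96 = \left(-69\right) \left(- \frac{5}{6}\right) 96 = \frac{115}{2} \cdot 96 = 5520$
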